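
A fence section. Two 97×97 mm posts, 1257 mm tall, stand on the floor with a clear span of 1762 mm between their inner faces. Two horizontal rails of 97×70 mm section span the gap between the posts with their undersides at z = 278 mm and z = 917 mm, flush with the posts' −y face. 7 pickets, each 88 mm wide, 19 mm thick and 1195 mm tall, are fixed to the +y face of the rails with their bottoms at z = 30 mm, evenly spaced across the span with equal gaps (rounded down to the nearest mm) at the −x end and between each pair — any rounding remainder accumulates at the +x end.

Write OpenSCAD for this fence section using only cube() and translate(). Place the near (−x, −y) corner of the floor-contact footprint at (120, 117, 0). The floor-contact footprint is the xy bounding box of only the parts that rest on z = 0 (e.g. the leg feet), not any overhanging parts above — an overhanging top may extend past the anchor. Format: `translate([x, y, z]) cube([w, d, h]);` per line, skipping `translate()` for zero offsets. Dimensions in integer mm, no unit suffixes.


translate([120, 117, 0]) cube([97, 97, 1257]);
translate([1979, 117, 0]) cube([97, 97, 1257]);
translate([217, 117, 278]) cube([1762, 97, 70]);
translate([217, 117, 917]) cube([1762, 97, 70]);
translate([360, 214, 30]) cube([88, 19, 1195]);
translate([591, 214, 30]) cube([88, 19, 1195]);
translate([822, 214, 30]) cube([88, 19, 1195]);
translate([1053, 214, 30]) cube([88, 19, 1195]);
translate([1284, 214, 30]) cube([88, 19, 1195]);
translate([1515, 214, 30]) cube([88, 19, 1195]);
translate([1746, 214, 30]) cube([88, 19, 1195]);


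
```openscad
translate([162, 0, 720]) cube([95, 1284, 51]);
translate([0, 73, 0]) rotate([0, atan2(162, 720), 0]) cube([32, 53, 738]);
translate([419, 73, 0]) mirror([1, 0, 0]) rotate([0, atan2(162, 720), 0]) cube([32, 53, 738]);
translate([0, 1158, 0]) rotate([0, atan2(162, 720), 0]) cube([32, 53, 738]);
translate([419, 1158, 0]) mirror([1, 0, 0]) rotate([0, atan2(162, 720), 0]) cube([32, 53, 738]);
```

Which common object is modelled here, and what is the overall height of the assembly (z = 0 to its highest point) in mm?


A sawhorse. The overall height is 771 mm.

A beam across two mirrored pairs of raked legs — a sawhorse. The beam's underside is at z = 720 (matching the legs' vertical rise in atan2(162, 720)) and the beam is 51 mm tall, so its top is at 720 + 51 = 771 mm. The raked legs top out at the beam's underside, so that is the highest point.


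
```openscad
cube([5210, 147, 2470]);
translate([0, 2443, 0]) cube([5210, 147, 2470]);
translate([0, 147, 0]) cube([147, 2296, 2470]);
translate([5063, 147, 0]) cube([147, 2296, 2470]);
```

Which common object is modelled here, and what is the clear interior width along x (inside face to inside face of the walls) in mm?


A house (or room) frame. The interior width is 4916 mm.

Four 2470 mm walls enclosing a rectangle with no floor or roof — a room or house frame. Outside width is 5210 mm and wall thickness is 147 mm, so the interior width is 5210 − 2 × 147 = 4916 mm.


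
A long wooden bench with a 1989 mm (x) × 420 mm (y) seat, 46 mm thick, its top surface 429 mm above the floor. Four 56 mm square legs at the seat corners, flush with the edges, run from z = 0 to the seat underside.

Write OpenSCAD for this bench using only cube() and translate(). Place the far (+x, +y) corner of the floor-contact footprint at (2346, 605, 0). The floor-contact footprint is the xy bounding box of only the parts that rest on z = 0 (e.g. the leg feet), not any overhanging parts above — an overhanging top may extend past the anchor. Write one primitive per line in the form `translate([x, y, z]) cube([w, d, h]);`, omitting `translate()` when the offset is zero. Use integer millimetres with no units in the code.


translate([357, 185, 383]) cube([1989, 420, 46]);
translate([357, 185, 0]) cube([56, 56, 383]);
translate([357, 549, 0]) cube([56, 56, 383]);
translate([2290, 185, 0]) cube([56, 56, 383]);
translate([2290, 549, 0]) cube([56, 56, 383]);


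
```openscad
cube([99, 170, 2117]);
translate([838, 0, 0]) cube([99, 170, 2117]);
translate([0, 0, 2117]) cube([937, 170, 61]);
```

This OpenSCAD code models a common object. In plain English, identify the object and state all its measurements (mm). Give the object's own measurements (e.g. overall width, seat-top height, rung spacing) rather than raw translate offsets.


A door frame. The clear opening is 739 mm wide and 2117 mm high. Two 99 mm wide jambs, 170 mm deep, stand either side of the opening from the floor to the top of the opening. A 61 mm thick head sits across the top of both jambs, spanning the full outside width of the frame.


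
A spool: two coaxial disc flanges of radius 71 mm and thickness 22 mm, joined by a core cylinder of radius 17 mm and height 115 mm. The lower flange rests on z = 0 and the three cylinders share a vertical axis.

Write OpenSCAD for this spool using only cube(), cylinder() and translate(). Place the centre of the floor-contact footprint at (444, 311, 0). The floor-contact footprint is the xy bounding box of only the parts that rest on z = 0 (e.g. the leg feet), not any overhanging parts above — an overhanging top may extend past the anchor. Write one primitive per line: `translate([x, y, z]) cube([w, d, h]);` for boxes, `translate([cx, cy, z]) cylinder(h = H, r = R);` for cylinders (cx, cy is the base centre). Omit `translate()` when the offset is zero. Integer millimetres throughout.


translate([444, 311, 0]) cylinder(h = 22, r = 71);
translate([444, 311, 22]) cylinder(h = 115, r = 17);
translate([444, 311, 137]) cylinder(h = 22, r = 71);


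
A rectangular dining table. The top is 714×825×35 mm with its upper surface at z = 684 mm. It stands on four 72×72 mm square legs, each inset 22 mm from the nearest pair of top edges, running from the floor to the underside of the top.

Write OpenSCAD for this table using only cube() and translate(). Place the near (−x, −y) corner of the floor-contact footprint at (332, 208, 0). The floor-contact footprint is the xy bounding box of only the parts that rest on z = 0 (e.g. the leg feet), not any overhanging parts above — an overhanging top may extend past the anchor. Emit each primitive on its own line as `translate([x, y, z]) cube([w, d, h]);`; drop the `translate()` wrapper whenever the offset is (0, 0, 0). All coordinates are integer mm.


translate([310, 186, 649]) cube([714, 825, 35]);
translate([332, 208, 0]) cube([72, 72, 649]);
translate([930, 208, 0]) cube([72, 72, 649]);
translate([332, 917, 0]) cube([72, 72, 649]);
translate([930, 917, 0]) cube([72, 72, 649]);


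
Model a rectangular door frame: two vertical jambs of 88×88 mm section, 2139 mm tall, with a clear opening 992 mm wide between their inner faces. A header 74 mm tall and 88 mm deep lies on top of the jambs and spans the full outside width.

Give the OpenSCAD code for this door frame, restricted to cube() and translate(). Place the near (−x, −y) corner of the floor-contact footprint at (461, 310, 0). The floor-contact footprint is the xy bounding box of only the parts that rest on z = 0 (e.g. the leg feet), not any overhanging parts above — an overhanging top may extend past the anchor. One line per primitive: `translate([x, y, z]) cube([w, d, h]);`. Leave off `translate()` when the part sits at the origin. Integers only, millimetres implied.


translate([461, 310, 0]) cube([88, 88, 2139]);
translate([1541, 310, 0]) cube([88, 88, 2139]);
translate([461, 310, 2139]) cube([1168, 88, 74]);


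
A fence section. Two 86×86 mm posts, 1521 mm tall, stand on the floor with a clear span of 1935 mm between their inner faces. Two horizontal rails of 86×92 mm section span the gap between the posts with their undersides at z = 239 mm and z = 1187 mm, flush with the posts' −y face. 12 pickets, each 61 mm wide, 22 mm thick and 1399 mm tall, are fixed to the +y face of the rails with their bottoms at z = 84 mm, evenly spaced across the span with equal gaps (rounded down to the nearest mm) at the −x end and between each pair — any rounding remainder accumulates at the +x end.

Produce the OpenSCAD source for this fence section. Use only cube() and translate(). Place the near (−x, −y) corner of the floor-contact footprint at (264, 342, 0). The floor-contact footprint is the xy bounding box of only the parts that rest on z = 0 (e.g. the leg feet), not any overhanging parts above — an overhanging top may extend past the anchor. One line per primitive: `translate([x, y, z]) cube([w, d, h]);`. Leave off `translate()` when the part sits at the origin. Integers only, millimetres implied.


translate([264, 342, 0]) cube([86, 86, 1521]);
translate([2285, 342, 0]) cube([86, 86, 1521]);
translate([350, 342, 239]) cube([1935, 86, 92]);
translate([350, 342, 1187]) cube([1935, 86, 92]);
translate([442, 428, 84]) cube([61, 22, 1399]);
translate([595, 428, 84]) cube([61, 22, 1399]);
translate([748, 428, 84]) cube([61, 22, 1399]);
translate([901, 428, 84]) cube([61, 22, 1399]);
translate([1054, 428, 84]) cube([61, 22, 1399]);
translate([1207, 428, 84]) cube([61, 22, 1399]);
translate([1360, 428, 84]) cube([61, 22, 1399]);
translate([1513, 428, 84]) cube([61, 22, 1399]);
translate([1666, 428, 84]) cube([61, 22, 1399]);
translate([1819, 428, 84]) cube([61, 22, 1399]);
translate([1972, 428, 84]) cube([61, 22, 1399]);
translate([2125, 428, 84]) cube([61, 22, 1399]);


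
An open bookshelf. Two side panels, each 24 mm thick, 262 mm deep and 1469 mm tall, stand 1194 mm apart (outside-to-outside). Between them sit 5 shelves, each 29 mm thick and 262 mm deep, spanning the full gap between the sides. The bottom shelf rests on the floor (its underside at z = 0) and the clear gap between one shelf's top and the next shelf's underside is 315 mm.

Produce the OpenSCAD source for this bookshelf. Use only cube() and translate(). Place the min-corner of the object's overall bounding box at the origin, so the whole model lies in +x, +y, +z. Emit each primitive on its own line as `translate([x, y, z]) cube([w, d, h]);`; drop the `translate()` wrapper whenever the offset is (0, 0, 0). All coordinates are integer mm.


cube([24, 262, 1469]);
translate([1170, 0, 0]) cube([24, 262, 1469]);
translate([24, 0, 0]) cube([1146, 262, 29]);
translate([24, 0, 344]) cube([1146, 262, 29]);
translate([24, 0, 688]) cube([1146, 262, 29]);
translate([24, 0, 1032]) cube([1146, 262, 29]);
translate([24, 0, 1376]) cube([1146, 262, 29]);


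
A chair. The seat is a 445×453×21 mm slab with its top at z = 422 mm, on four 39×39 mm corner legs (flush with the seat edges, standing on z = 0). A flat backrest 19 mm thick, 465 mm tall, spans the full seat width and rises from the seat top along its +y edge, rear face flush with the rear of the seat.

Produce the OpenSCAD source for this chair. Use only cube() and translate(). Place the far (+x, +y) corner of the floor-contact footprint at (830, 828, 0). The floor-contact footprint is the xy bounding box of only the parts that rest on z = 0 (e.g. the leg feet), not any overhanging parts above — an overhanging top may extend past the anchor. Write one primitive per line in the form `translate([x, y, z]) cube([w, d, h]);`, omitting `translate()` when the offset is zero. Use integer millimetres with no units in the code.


translate([385, 375, 401]) cube([445, 453, 21]);
translate([385, 375, 0]) cube([39, 39, 401]);
translate([791, 375, 0]) cube([39, 39, 401]);
translate([385, 789, 0]) cube([39, 39, 401]);
translate([791, 789, 0]) cube([39, 39, 401]);
translate([385, 809, 422]) cube([445, 19, 465]);


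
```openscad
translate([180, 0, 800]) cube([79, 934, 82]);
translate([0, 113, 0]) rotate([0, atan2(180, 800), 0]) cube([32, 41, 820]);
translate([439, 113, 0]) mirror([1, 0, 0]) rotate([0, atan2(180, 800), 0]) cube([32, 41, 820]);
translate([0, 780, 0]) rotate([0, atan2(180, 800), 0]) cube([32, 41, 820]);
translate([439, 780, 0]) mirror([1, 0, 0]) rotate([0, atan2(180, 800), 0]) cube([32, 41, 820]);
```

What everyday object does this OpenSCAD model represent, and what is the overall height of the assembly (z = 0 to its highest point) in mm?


A sawhorse. The overall height is 882 mm.

A beam across two mirrored pairs of raked legs — a sawhorse. The beam's underside is at z = 800 (matching the legs' vertical rise in atan2(180, 800)) and the beam is 82 mm tall, so its top is at 800 + 82 = 882 mm. The raked legs top out at the beam's underside, so that is the highest point.


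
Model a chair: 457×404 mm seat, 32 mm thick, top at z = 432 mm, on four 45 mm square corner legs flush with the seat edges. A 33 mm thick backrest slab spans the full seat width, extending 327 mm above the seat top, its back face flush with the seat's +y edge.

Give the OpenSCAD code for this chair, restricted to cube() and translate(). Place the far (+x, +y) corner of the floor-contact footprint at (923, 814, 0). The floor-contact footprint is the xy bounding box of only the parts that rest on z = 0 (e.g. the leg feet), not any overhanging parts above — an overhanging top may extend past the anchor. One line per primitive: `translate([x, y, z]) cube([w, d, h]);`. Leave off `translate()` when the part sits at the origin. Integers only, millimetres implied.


translate([466, 410, 400]) cube([457, 404, 32]);
translate([466, 410, 0]) cube([45, 45, 400]);
translate([878, 410, 0]) cube([45, 45, 400]);
translate([466, 769, 0]) cube([45, 45, 400]);
translate([878, 769, 0]) cube([45, 45, 400]);
translate([466, 781, 432]) cube([457, 33, 327]);


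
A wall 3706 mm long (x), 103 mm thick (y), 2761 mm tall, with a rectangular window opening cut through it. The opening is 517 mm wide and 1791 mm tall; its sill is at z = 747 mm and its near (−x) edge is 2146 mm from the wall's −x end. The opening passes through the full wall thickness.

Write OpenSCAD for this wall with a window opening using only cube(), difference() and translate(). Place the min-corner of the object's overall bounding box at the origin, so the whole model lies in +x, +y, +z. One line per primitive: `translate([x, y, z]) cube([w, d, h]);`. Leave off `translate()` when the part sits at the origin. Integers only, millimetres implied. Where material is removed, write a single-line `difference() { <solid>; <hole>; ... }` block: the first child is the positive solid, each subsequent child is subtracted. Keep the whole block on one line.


difference() { cube([3706, 103, 2761]); translate([2146, 0, 747]) cube([517, 103, 1791]); }


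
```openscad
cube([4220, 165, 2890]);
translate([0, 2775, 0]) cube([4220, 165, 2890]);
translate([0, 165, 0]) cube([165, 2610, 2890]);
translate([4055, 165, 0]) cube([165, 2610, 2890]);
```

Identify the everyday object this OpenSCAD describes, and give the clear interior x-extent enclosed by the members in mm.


A house (or room) frame. The interior width is 3890 mm.

Four 2890 mm walls enclosing a rectangle with no floor or roof — a room or house frame. Outside width is 4220 mm and wall thickness is 165 mm, so the interior width is 4220 − 2 × 165 = 3890 mm.


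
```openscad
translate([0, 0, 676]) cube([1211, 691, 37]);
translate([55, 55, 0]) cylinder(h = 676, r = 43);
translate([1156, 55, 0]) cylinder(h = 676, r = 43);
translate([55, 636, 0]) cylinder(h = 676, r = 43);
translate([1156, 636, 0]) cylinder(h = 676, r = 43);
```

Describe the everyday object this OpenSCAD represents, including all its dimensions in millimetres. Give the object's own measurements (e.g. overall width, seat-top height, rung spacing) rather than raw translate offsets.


A rectangular dining table. The top is 1211×691×37 mm with its upper surface at z = 713 mm. It stands on four round legs of 86 mm diameter, each leg's bounding box inset 12 mm from the nearest pair of top edges, running from the floor to the underside of the top.


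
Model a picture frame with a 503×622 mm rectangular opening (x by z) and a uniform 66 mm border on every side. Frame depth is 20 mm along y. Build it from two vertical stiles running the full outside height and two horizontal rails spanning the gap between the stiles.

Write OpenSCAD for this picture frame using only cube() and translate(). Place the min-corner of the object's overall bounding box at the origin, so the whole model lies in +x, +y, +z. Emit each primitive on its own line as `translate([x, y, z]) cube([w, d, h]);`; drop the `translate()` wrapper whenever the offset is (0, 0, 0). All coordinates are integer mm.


cube([66, 20, 754]);
translate([569, 0, 0]) cube([66, 20, 754]);
translate([66, 0, 0]) cube([503, 20, 66]);
translate([66, 0, 688]) cube([503, 20, 66]);


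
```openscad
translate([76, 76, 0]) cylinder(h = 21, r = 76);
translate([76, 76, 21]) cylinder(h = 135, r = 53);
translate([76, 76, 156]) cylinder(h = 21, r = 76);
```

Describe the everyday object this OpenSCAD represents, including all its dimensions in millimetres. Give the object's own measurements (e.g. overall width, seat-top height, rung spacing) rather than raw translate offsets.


A spool: two coaxial disc flanges of radius 76 mm and thickness 21 mm, joined by a core cylinder of radius 53 mm and height 135 mm. The lower flange rests on z = 0 and the three cylinders share a vertical axis.


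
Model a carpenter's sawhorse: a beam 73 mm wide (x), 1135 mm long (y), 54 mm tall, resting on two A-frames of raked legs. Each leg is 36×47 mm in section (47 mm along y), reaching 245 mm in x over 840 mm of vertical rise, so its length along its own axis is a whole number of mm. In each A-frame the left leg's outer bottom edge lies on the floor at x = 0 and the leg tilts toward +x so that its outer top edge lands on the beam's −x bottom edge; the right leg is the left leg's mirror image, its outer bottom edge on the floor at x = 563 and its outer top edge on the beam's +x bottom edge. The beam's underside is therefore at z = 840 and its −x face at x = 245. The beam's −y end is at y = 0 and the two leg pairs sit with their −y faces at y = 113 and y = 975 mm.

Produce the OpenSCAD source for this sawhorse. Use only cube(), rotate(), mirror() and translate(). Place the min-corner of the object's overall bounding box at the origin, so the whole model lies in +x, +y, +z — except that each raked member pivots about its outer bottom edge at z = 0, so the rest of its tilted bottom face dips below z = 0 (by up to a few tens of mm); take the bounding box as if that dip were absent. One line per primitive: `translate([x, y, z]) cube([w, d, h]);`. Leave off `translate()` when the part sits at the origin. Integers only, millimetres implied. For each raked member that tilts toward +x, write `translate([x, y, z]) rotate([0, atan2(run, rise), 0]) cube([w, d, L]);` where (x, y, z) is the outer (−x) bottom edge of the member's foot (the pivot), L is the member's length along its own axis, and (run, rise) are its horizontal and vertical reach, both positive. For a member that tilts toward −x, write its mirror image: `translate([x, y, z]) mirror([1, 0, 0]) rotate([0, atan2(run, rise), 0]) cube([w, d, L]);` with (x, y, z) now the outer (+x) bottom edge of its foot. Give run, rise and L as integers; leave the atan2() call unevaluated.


// leg length = √(245² + 840²) = 875
// right-leg outer foot x = 2·245 + 73 = 563
// beam min-corner = (245, 0, 840)
translate([245, 0, 840]) cube([73, 1135, 54]);
translate([0, 113, 0]) rotate([0, atan2(245, 840), 0]) cube([36, 47, 875]);
translate([563, 113, 0]) mirror([1, 0, 0]) rotate([0, atan2(245, 840), 0]) cube([36, 47, 875]);
translate([0, 975, 0]) rotate([0, atan2(245, 840), 0]) cube([36, 47, 875]);
translate([563, 975, 0]) mirror([1, 0, 0]) rotate([0, atan2(245, 840), 0]) cube([36, 47, 875]);


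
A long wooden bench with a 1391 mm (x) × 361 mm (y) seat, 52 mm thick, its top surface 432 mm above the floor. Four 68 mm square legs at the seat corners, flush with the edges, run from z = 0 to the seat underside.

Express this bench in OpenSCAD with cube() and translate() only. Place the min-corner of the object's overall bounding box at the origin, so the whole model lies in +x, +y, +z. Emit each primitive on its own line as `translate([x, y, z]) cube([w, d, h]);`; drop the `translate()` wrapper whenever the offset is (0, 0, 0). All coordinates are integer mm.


// leg_h = 432 − 52 = 380
translate([0, 0, 380]) cube([1391, 361, 52]);
cube([68, 68, 380]);
translate([0, 293, 0]) cube([68, 68, 380]);
translate([1323, 0, 0]) cube([68, 68, 380]);
translate([1323, 293, 0]) cube([68, 68, 380]);


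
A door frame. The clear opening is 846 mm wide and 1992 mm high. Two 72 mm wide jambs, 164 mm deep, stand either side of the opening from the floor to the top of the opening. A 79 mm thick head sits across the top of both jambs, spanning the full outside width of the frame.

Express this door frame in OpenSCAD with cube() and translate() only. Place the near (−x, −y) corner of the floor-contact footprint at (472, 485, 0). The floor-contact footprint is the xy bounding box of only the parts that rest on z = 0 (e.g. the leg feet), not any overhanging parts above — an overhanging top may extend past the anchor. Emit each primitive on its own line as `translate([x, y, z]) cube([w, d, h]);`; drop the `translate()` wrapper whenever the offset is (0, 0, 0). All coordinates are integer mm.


translate([472, 485, 0]) cube([72, 164, 1992]);
translate([1390, 485, 0]) cube([72, 164, 1992]);
translate([472, 485, 1992]) cube([990, 164, 79]);


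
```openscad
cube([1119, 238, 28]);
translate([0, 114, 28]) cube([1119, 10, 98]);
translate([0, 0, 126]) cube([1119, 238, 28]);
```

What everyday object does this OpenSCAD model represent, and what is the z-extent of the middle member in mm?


An I-beam. The web height is 98 mm.

Two wide flanges with a thin centred web — an I-beam. Overall 154 mm minus two 28 mm flanges gives a web of 154 − 2·28 = 98 mm.


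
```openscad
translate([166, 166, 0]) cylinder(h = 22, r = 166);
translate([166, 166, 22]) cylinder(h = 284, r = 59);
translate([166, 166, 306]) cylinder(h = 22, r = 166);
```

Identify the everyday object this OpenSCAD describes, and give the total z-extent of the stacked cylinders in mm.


A spool. The overall height is 328 mm.

Three coaxial cylinders, large–small–large — a spool. Two 22 mm flanges and a 284 mm core give 22 + 284 + 22 = 328 mm.


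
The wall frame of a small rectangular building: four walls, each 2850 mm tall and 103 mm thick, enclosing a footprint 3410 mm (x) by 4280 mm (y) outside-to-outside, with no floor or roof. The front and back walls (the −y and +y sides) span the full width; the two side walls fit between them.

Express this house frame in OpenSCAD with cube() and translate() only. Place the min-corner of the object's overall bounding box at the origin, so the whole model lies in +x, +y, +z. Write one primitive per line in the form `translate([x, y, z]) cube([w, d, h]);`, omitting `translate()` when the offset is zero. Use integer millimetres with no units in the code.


cube([3410, 103, 2850]);
translate([0, 4177, 0]) cube([3410, 103, 2850]);
translate([0, 103, 0]) cube([103, 4074, 2850]);
translate([3307, 103, 0]) cube([103, 4074, 2850]);


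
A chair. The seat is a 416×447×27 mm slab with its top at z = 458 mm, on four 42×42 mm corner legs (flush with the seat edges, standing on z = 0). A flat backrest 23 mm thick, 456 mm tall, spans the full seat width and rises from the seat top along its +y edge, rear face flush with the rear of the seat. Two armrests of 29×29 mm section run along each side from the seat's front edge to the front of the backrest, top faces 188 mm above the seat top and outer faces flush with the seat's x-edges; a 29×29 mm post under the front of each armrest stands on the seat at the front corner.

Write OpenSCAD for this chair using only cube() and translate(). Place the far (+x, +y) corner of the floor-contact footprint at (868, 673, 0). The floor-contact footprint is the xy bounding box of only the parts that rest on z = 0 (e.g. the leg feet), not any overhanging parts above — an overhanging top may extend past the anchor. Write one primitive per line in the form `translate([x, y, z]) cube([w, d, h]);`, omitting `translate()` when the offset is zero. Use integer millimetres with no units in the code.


translate([452, 226, 431]) cube([416, 447, 27]);
translate([452, 226, 0]) cube([42, 42, 431]);
translate([826, 226, 0]) cube([42, 42, 431]);
translate([452, 631, 0]) cube([42, 42, 431]);
translate([826, 631, 0]) cube([42, 42, 431]);
translate([452, 650, 458]) cube([416, 23, 456]);
translate([452, 226, 617]) cube([29, 424, 29]);
translate([839, 226, 617]) cube([29, 424, 29]);
translate([452, 226, 458]) cube([29, 29, 159]);
translate([839, 226, 458]) cube([29, 29, 159]);


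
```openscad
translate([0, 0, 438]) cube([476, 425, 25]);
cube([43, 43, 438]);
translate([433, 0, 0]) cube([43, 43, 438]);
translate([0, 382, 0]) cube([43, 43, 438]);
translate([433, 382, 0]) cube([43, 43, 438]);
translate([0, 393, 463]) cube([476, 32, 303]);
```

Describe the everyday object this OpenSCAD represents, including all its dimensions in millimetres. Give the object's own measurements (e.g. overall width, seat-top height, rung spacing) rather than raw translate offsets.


A chair. The seat is a 476×425×25 mm slab with its top at z = 463 mm, on four 43×43 mm corner legs (flush with the seat edges, standing on z = 0). A flat backrest 32 mm thick, 303 mm tall, spans the full seat width and rises from the seat top along its +y edge, rear face flush with the rear of the seat.


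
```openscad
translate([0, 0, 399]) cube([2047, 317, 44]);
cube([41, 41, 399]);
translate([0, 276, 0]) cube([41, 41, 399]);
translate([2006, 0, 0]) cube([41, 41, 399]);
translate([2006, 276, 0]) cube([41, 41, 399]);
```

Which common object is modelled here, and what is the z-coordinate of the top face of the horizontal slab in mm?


A bench. The seat-top height is 443 mm.

A long slab on four corner posts — a bench. The slab sits at z = 399 with thickness 44, so the top is 399 + 44 = 443 mm.


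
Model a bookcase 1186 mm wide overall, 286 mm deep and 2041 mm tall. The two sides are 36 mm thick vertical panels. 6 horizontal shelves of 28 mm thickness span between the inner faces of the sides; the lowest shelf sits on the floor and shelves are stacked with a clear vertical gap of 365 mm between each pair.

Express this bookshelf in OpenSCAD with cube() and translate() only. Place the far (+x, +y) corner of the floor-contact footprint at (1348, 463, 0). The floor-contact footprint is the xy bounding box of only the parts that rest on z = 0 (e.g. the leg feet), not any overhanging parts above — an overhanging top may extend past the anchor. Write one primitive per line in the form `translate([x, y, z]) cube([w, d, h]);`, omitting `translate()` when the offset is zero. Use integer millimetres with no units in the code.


translate([162, 177, 0]) cube([36, 286, 2041]);
translate([1312, 177, 0]) cube([36, 286, 2041]);
translate([198, 177, 0]) cube([1114, 286, 28]);
translate([198, 177, 393]) cube([1114, 286, 28]);
translate([198, 177, 786]) cube([1114, 286, 28]);
translate([198, 177, 1179]) cube([1114, 286, 28]);
translate([198, 177, 1572]) cube([1114, 286, 28]);
translate([198, 177, 1965]) cube([1114, 286, 28]);


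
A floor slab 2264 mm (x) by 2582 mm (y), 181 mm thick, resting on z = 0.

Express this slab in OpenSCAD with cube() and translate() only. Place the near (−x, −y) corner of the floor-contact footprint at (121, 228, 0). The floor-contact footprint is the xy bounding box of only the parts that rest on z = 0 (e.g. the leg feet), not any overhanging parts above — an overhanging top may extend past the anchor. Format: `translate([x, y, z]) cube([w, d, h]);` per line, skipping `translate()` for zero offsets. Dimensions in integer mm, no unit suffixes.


translate([121, 228, 0]) cube([2264, 2582, 181]);


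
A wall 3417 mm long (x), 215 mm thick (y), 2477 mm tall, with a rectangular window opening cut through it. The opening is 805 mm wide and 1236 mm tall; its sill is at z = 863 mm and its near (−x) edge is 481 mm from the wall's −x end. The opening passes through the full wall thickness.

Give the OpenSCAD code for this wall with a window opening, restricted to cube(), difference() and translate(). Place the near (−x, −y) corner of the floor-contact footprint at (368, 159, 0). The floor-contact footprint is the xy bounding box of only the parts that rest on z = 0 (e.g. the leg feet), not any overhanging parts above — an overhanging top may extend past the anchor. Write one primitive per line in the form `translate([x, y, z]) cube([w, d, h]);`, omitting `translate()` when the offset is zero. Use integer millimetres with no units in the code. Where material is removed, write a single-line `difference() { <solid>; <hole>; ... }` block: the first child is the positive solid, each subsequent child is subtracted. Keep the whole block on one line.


difference() { translate([368, 159, 0]) cube([3417, 215, 2477]); translate([849, 159, 863]) cube([805, 215, 1236]); }


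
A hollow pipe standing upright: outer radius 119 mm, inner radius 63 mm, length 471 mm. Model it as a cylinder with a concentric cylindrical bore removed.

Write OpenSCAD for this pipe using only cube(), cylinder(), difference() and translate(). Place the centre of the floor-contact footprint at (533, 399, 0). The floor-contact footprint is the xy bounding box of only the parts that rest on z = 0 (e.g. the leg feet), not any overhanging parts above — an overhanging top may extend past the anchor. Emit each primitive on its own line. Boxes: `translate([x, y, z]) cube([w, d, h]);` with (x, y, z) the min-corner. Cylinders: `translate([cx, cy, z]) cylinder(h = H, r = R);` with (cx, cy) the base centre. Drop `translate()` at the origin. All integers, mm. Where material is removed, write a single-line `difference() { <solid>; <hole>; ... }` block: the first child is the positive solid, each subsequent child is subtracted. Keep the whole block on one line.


difference() { translate([533, 399, 0]) cylinder(h = 471, r = 119); translate([533, 399, 0]) cylinder(h = 471, r = 63); }


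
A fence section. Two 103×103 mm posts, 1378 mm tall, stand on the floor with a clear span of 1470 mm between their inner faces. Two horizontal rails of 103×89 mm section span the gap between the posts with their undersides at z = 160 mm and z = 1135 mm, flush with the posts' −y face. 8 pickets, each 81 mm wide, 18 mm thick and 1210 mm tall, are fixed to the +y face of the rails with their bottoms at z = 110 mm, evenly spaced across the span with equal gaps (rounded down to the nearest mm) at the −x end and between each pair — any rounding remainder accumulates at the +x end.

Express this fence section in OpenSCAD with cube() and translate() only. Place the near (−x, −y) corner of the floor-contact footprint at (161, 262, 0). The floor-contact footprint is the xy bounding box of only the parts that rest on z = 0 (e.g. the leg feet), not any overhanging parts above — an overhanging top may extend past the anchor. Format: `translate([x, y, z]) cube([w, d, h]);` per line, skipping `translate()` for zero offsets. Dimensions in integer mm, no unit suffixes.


translate([161, 262, 0]) cube([103, 103, 1378]);
translate([1734, 262, 0]) cube([103, 103, 1378]);
translate([264, 262, 160]) cube([1470, 103, 89]);
translate([264, 262, 1135]) cube([1470, 103, 89]);
translate([355, 365, 110]) cube([81, 18, 1210]);
translate([527, 365, 110]) cube([81, 18, 1210]);
translate([699, 365, 110]) cube([81, 18, 1210]);
translate([871, 365, 110]) cube([81, 18, 1210]);
translate([1043, 365, 110]) cube([81, 18, 1210]);
translate([1215, 365, 110]) cube([81, 18, 1210]);
translate([1387, 365, 110]) cube([81, 18, 1210]);
translate([1559, 365, 110]) cube([81, 18, 1210]);


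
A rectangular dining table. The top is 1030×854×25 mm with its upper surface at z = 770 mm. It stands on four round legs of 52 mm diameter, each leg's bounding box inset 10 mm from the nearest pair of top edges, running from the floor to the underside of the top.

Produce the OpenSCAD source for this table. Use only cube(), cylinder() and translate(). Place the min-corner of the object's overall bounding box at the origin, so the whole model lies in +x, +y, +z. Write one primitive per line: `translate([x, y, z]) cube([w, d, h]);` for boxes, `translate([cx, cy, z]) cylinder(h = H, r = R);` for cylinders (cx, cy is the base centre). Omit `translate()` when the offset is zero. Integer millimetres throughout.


translate([0, 0, 745]) cube([1030, 854, 25]);
translate([36, 36, 0]) cylinder(h = 745, r = 26);
translate([994, 36, 0]) cylinder(h = 745, r = 26);
translate([36, 818, 0]) cylinder(h = 745, r = 26);
translate([994, 818, 0]) cylinder(h = 745, r = 26);


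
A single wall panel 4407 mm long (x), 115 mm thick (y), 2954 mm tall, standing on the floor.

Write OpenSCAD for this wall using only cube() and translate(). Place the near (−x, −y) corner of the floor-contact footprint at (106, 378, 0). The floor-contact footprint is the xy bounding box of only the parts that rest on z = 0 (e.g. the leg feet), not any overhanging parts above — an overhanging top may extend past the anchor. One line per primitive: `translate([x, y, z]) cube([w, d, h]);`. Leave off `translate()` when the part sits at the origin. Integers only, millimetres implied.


translate([106, 378, 0]) cube([4407, 115, 2954]);


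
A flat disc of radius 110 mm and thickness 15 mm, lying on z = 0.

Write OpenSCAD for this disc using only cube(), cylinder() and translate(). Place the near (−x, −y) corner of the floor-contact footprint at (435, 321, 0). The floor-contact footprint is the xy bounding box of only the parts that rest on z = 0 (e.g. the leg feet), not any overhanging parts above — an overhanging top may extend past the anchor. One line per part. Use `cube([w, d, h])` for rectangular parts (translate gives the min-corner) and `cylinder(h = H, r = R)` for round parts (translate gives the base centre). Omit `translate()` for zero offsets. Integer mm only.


translate([545, 431, 0]) cylinder(h = 15, r = 110);


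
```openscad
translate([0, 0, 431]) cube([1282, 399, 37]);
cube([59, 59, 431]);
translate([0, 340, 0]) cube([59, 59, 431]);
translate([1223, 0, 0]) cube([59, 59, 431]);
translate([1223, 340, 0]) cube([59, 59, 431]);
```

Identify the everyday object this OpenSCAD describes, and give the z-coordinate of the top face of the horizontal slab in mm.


A bench. The seat-top height is 468 mm.

A long slab on four corner posts — a bench. The slab sits at z = 431 with thickness 37, so the top is 431 + 37 = 468 mm.


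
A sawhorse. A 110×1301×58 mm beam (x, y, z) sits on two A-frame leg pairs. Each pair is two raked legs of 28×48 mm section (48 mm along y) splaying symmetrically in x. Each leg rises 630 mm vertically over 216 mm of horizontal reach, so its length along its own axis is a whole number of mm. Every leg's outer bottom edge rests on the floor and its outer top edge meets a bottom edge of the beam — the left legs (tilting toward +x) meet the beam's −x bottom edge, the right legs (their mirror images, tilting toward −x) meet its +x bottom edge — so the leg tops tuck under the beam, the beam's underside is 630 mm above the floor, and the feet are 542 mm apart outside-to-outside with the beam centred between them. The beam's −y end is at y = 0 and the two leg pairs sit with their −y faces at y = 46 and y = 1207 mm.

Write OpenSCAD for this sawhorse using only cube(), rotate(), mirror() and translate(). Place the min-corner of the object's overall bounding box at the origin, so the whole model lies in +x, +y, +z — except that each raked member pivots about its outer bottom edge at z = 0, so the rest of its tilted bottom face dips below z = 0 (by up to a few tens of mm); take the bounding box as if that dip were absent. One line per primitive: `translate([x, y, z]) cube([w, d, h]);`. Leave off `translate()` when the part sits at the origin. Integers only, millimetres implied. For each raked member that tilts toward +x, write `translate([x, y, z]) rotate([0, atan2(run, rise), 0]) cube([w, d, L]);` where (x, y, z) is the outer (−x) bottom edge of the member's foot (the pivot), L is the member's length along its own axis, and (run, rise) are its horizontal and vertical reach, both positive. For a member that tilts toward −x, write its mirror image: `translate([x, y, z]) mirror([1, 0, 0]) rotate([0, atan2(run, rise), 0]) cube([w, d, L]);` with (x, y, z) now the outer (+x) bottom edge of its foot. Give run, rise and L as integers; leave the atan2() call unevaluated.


// leg length = √(216² + 630²) = 666
// right-leg outer foot x = 2·216 + 110 = 542
// beam min-corner = (216, 0, 630)
translate([216, 0, 630]) cube([110, 1301, 58]);
translate([0, 46, 0]) rotate([0, atan2(216, 630), 0]) cube([28, 48, 666]);
translate([542, 46, 0]) mirror([1, 0, 0]) rotate([0, atan2(216, 630), 0]) cube([28, 48, 666]);
translate([0, 1207, 0]) rotate([0, atan2(216, 630), 0]) cube([28, 48, 666]);
translate([542, 1207, 0]) mirror([1, 0, 0]) rotate([0, atan2(216, 630), 0]) cube([28, 48, 666]);


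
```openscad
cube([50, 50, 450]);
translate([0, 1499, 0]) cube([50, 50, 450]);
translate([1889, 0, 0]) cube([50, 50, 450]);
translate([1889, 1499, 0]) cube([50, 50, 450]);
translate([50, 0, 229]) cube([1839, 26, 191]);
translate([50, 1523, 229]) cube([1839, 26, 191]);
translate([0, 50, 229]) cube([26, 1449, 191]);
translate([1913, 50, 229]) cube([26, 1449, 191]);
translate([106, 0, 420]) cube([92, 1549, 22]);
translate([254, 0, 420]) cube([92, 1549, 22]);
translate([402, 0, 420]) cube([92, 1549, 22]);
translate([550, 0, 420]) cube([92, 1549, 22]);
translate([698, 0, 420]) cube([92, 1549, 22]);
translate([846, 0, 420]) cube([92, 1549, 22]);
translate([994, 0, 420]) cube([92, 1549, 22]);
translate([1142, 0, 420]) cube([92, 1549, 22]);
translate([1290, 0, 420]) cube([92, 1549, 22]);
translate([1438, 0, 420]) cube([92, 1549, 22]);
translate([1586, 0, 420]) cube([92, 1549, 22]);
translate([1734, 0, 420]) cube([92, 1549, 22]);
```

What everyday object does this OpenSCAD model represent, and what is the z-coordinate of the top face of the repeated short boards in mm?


A bed frame. The slat-top height is 442 mm.

Four posts, four rails, and a row of slats — a bed frame. Slats sit on the rails at z = 229 + 191 = 420; with slat thickness 22, the top is 442 mm.


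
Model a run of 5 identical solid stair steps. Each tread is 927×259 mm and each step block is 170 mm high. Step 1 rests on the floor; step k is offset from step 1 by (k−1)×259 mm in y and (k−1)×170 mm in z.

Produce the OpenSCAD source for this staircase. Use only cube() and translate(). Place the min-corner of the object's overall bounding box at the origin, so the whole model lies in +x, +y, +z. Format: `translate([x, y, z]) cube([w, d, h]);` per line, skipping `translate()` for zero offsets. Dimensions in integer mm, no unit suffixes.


cube([927, 259, 170]);
translate([0, 259, 170]) cube([927, 259, 170]);
translate([0, 518, 340]) cube([927, 259, 170]);
translate([0, 777, 510]) cube([927, 259, 170]);
translate([0, 1036, 680]) cube([927, 259, 170]);


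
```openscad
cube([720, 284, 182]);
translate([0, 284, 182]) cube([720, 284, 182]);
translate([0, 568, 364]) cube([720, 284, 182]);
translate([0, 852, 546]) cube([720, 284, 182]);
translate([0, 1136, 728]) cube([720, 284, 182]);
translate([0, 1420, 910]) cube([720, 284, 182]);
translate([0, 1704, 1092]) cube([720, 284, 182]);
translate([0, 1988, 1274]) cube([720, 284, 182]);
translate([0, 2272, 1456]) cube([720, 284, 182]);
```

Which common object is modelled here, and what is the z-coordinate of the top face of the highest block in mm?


A staircase. The total rise is 1638 mm.

9 identical blocks, each offset up and back from the previous — a staircase. Each step is 182 mm tall and there are 9 of them, so the total rise is 9 × 182 = 1638 mm.


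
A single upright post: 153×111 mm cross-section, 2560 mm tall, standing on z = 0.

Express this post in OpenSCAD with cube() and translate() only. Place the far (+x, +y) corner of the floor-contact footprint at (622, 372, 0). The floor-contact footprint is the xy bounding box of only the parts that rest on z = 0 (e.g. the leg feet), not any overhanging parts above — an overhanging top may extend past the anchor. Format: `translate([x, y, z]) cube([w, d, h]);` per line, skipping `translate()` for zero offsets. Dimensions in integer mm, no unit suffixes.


translate([469, 261, 0]) cube([153, 111, 2560]);
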